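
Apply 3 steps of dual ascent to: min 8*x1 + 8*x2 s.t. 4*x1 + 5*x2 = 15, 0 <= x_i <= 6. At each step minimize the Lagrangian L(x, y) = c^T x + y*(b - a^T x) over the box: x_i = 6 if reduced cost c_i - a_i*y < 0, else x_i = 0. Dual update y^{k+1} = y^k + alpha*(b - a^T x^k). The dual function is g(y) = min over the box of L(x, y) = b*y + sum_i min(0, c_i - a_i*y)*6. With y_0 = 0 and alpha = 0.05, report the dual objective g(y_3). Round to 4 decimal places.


Dual ascent for LP: min 8*x1 + 8*x2, 4*x1 + 5*x2 = 15, 0 <= x_i <= 6
Step 1: y^k = 0.0, reduced costs: (8.0, 8.0)
  x^k = (0.0, 0.0), subgradient = b - a^T x = 15.0
  y^{k+1} = 0.0 + 0.05*15.0 = 0.75
Step 2: y^k = 0.75, reduced costs: (5.0, 4.25)
  x^k = (0.0, 0.0), subgradient = b - a^T x = 15.0
  y^{k+1} = 0.75 + 0.05*15.0 = 1.5
Step 3: y^k = 1.5, reduced costs: (2.0, 0.5)
  x^k = (0.0, 0.0), subgradient = b - a^T x = 15.0
  y^{k+1} = 1.5 + 0.05*15.0 = 2.25
Dual objective at y_3 = 2.25: reduced costs (-1.0, -3.25), box minimizer x = (6.0, 6.0)
g(y_3) = b*y + (c1 - a1*y)*x1 + (c2 - a2*y)*x2 = 15*2.25 + (-1.0)*6.0 + (-3.25)*6.0 = 33.75 - 6.0 - 19.5 = 8.25


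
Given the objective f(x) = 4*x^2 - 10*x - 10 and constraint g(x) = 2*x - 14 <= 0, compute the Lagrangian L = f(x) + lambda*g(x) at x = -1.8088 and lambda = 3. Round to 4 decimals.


Step 1: Evaluate f(x).
f(-1.8088) = 4*(-1.8088)^2 - 10*(-1.8088) - 10 = 21.175
Step 2: Evaluate g(x).
g(-1.8088) = 2*-1.8088 - 14 = -17.6176
Step 3: Compute Lagrangian.
L = 21.175 + 3*-17.6176 = -31.6778


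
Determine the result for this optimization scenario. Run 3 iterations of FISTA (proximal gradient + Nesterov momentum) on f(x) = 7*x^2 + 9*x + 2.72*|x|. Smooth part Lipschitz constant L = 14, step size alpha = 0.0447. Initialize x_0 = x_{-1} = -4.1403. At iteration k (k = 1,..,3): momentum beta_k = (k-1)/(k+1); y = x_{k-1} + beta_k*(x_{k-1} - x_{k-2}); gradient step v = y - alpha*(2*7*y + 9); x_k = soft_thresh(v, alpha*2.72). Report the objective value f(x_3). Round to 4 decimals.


FISTA on f(x) = 7*x^2 + 9*x + 2.72*|x|
L = 14, alpha = 0.0447
Iteration 1: beta = 0.0, y = -4.1403 + 0.0*(-4.1403 + 4.1403) = -4.1403
  grad(y) = -48.9642, v = y - alpha*grad = -1.9516
  prox(v) = soft_thresh(-1.9516, 0.1216) = -1.83
Iteration 2: beta = 0.3333, y = -1.83 + 0.3333*(-1.83 + 4.1403) = -1.0599
  grad(y) = -5.8389, v = y - alpha*grad = -0.7989
  prox(v) = soft_thresh(-0.7989, 0.1216) = -0.6773
Iteration 3: beta = 0.5, y = -0.6773 + 0.5*(-0.6773 + 1.83) = -0.101
  grad(y) = 7.586, v = y - alpha*grad = -0.4401
  prox(v) = soft_thresh(-0.4401, 0.1216) = -0.3185
f(x_3) = 7*(-0.3185)^2 + 9*(-0.3185) + 2.72*|-0.3185| = -1.2901


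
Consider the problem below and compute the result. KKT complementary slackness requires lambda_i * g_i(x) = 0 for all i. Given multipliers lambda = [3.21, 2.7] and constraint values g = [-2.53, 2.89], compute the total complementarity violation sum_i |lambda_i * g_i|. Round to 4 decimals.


KKT complementary slackness check:
lambda_1 * g_1 = 3.21 * -2.53 = -8.1213
lambda_2 * g_2 = 2.7 * 2.89 = 7.803
Total violation = 8.1213 + 7.803 = 15.9243


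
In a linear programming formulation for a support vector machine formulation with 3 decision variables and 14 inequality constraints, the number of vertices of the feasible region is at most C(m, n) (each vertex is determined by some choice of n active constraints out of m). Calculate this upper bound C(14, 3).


Each vertex corresponds to some choice of n active constraints out of m, so the number of vertices is at most C(m, n) = m! / (n!(m-n)!).
m = 14, n = 3
Numerator: 14 * 13 * 12
Denominator: 3! = 6
C(14, 3) = 364


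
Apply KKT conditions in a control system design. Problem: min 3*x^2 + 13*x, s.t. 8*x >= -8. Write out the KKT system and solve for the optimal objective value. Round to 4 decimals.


Step 1: Try lambda = 0 (constraint inactive).
x_unc = -13/(2*3) = -2.1667
Check: 8*-2.1667 = -17.3336 < -8 -- violated!
Step 2: Constraint must be active: 8*x = -8
x* = -8/8 = -1.0
lambda = (2*3*(-1.0) + 13)/8 = 0.875
Step 3: Compute optimal value.
f(x*) = 3*(-1.0)^2 + 13*(-1.0) = -10.0


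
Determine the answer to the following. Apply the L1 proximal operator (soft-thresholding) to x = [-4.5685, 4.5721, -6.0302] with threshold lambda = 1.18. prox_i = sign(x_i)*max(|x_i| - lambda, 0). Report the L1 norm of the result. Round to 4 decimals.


Soft-thresholding with lambda = 1.18:
prox(-4.5685) = sign(-4.5685)*max(|-4.5685| - 1.18, 0) = -3.3885
prox(4.5721) = sign(4.5721)*max(|4.5721| - 1.18, 0) = 3.3921
prox(-6.0302) = sign(-6.0302)*max(|-6.0302| - 1.18, 0) = -4.8502
prox(x) = [-3.3885, 3.3921, -4.8502]
||prox(x)||_1 = 3.3885 + 3.3921 + 4.8502 = 11.6308


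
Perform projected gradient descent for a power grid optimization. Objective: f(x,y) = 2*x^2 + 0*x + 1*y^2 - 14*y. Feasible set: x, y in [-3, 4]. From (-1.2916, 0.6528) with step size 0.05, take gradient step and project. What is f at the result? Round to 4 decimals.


Step 1: Compute gradient at (-1.2916, 0.6528).
grad_x = 2*2*-1.2916 + 0 = -5.1664
grad_y = 2*1*0.6528 - 14 = -12.6944
Step 2: Gradient step.
x_raw = -1.2916 - 0.05*-5.1664 = -1.0333
y_raw = 0.6528 - 0.05*-12.6944 = 1.2875
Step 3: Project onto [-3, 4].
x_proj = clip(-1.0333) = -1.0333
y_proj = clip(1.2875) = 1.2875
Step 4: Evaluate f.
f(-1.0333, 1.2875) = -14.2322


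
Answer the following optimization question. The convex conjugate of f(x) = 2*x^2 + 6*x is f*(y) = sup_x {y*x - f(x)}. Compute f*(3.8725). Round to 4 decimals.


f*(y) = sup_x {y*x - a*x^2 - b*x} = sup_x {(y-b)*x - a*x^2}
FOC: (y - b) - 2a*x = 0 => x* = (y - b)/(2a)
x* = (3.8725 - 6)/(2*2) = -0.5319
f*(3.8725) = (y-b)^2/(4a) = (3.8725 - 6)^2/(4*2)
= 4.5263/8 = 0.5658


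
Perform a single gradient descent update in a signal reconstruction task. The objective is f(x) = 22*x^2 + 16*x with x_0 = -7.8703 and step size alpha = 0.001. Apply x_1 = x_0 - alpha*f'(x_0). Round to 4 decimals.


We compute the gradient at x_0 and apply the update.
f'(x) = 44*x + 16
f'(-7.8703) = 44*-7.8703 + 16 = -330.2932
x_1 = -7.8703 - 0.001*-330.2932 = -7.54


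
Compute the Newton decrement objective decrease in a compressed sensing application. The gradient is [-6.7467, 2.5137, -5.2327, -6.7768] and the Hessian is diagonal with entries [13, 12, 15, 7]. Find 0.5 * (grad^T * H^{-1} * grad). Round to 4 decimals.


Step 1: H is diagonal, so H^(-1) * g = [-0.519, 0.2095, -0.3488, -0.9681].
Step 2: g^T H^(-1) g = sum_i g_i^2 / H_ii
  = (-6.7467)^2/13 + (2.5137)^2/12 + (-5.2327)^2/15 + (-6.7768)^2/7
  = 3.5014 + 0.5266 + 1.8254 + 6.5607 = 12.4141
Step 3: Objective decrease = 0.5 * g^T H^(-1) g = 6.207


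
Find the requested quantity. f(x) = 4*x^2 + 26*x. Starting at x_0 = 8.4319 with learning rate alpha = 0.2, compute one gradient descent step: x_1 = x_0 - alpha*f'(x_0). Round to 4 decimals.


We compute the gradient at x_0 and apply the update.
f'(x) = 8*x + 26
f'(8.4319) = 8*8.4319 + 26 = 93.4552
x_1 = 8.4319 - 0.2*93.4552 = -10.2591


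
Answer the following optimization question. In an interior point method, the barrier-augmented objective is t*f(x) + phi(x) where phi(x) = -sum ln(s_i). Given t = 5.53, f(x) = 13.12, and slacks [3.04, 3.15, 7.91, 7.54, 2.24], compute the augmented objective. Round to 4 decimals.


Step 1: Compute log-barrier.
ln values: [1.1119, 1.1474, 2.0681, 2.0202, 0.8065]
phi = -(1.1119 + 1.1474 + 2.0681 + 2.0202 + 0.8065) = -7.1541
Step 2: Compute augmented objective.
t*f(x) = 5.53*13.12 = 72.5536
Total = 72.5536 - 7.1541 = 65.3995


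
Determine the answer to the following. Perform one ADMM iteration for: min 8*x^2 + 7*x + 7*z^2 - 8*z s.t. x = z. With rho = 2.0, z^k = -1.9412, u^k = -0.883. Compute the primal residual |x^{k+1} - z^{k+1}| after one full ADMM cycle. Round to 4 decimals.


ADMM iteration with rho = 2.0, z^k = -1.9412, u^k = -0.883
Step 1: x-update.
Minimize 8*x^2 + 7*x + (2.0/2)*(x + 1.9412 - 0.883)^2
FOC: (2*8 + 2.0)*x = -7 + 2.0*(-1.9412 + 0.883)
x^{k+1} = -0.5065
Step 2: z-update.
Minimize 7*z^2 - 8*z + (2.0/2)*(-0.5065 - z - 0.883)^2
FOC: (2*7 + 2.0)*z = 8 + 2.0*(-0.5065 - 0.883)
z^{k+1} = 0.3263
Step 3: u-update.
u^{k+1} = -0.883 - 0.5065 - 0.3263 = -1.7158
Step 4: Primal residual = |-0.5065 - 0.3263| = 0.8328


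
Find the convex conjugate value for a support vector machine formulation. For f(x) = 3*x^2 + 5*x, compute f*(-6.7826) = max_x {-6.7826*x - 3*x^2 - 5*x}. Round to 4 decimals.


f*(y) = sup_x {y*x - a*x^2 - b*x} = sup_x {(y-b)*x - a*x^2}
FOC: (y - b) - 2a*x = 0 => x* = (y - b)/(2a)
x* = (-6.7826 - 5)/(2*3) = -1.9638
f*(-6.7826) = (y-b)^2/(4a) = (-6.7826 - 5)^2/(4*3)
= 138.8297/12 = 11.5691


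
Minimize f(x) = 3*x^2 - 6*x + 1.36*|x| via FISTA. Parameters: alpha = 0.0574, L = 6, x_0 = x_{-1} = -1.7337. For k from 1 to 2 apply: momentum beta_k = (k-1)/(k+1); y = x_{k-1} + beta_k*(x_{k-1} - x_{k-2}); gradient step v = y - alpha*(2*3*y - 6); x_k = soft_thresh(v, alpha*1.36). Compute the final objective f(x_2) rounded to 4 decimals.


FISTA on f(x) = 3*x^2 - 6*x + 1.36*|x|
L = 6, alpha = 0.0574
Iteration 1: beta = 0.0, y = -1.7337 + 0.0*(-1.7337 + 1.7337) = -1.7337
  grad(y) = -16.4022, v = y - alpha*grad = -0.7922
  prox(v) = soft_thresh(-0.7922, 0.0781) = -0.7141
Iteration 2: beta = 0.3333, y = -0.7141 + 0.3333*(-0.7141 + 1.7337) = -0.3743
  grad(y) = -8.2458, v = y - alpha*grad = 0.099
  prox(v) = soft_thresh(0.099, 0.0781) = 0.0209
f(x_2) = 3*0.0209^2 - 6*0.0209 + 1.36*|0.0209| = -0.0959


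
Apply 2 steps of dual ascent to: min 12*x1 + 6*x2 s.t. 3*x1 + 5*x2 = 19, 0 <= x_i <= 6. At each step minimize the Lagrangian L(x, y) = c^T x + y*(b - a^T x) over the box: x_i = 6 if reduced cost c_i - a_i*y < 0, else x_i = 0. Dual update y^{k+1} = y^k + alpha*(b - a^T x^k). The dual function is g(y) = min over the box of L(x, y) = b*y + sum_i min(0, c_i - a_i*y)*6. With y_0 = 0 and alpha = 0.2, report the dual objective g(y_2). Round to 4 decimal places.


Dual ascent for LP: min 12*x1 + 6*x2, 3*x1 + 5*x2 = 19, 0 <= x_i <= 6
Step 1: y^k = 0.0, reduced costs: (12.0, 6.0)
  x^k = (0.0, 0.0), subgradient = b - a^T x = 19.0
  y^{k+1} = 0.0 + 0.2*19.0 = 3.8
Step 2: y^k = 3.8, reduced costs: (0.6, -13.0)
  x^k = (0.0, 6.0), subgradient = b - a^T x = -11.0
  y^{k+1} = 3.8 + 0.2*-11.0 = 1.6
Dual objective at y_2 = 1.6: reduced costs (7.2, -2.0), box minimizer x = (0.0, 6.0)
g(y_2) = b*y + (c1 - a1*y)*x1 + (c2 - a2*y)*x2 = 19*1.6 + 7.2*0.0 + (-2.0)*6.0 = 30.4 + 0.0 - 12.0 = 18.4


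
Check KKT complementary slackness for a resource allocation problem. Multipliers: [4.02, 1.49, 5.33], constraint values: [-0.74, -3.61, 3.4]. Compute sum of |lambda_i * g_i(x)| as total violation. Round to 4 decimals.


KKT complementary slackness check:
lambda_1 * g_1 = 4.02 * -0.74 = -2.9748
lambda_2 * g_2 = 1.49 * -3.61 = -5.3789
lambda_3 * g_3 = 5.33 * 3.4 = 18.122
Total violation = 2.9748 + 5.3789 + 18.122 = 26.4757


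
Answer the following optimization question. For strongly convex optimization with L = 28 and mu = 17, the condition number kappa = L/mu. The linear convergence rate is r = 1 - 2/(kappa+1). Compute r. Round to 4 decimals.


Step 1: Compute the condition number.
kappa = L/mu = 28/17 = 1.6471
Step 2: Compute the convergence rate.
r = 1 - 2/(kappa + 1) = 1 - 2*mu/(L + mu) = (L - mu)/(L + mu) = 11/45 = 0.2444


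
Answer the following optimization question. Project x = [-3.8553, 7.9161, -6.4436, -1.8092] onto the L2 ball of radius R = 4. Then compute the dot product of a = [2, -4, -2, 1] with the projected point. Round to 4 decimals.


Step 1: Compute ||x|| (intermediates to 6 decimals).
||x|| = sqrt((-3.8553)^2 + 7.9161^2 + (-6.4436)^2 + (-1.8092)^2) = 11.05989
Step 2: Project.
Since ||x|| > R, scale = R/||x|| = 4/11.05989 = 0.361667, proj(x) = scale * x
proj(x) = [-1.394335, 2.862992, -2.330437, -0.654328]
Step 3: Dot product.
a^T * proj(x) = 2*(-1.394335) - 4*2.862992 - 2*(-2.330437) + 1*(-0.654328) = -10.2341


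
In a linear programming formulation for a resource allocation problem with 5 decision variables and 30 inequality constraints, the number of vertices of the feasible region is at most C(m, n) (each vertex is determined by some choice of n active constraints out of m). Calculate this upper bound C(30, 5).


Each vertex corresponds to some choice of n active constraints out of m, so the number of vertices is at most C(m, n) = m! / (n!(m-n)!).
m = 30, n = 5
Numerator: 30 * 29 * 28 * 27 * 26
Denominator: 5! = 120
C(30, 5) = 142506


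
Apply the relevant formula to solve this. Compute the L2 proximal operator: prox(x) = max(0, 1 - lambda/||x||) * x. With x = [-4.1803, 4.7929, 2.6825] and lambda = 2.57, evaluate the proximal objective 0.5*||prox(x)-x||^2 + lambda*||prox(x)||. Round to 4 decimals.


Step 1: Compute ||x||.
||x|| = 6.9024
Step 2: Compute scaling factor.
scale = max(0, 1 - 2.57/6.9024) = 0.6277
Step 3: prox(x) = [-2.6238, 3.0083, 1.6837]
||prox(x)|| = 4.3324
Step 4: Proximal objective.
0.5*||prox-x||^2 = 3.3025
lambda*||prox|| = 11.1343
Total = 14.4366


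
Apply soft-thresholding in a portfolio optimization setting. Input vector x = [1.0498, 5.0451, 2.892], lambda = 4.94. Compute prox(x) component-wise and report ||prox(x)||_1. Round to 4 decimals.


Soft-thresholding with lambda = 4.94:
prox(1.0498) = sign(1.0498)*max(|1.0498| - 4.94, 0) = 0.0
prox(5.0451) = sign(5.0451)*max(|5.0451| - 4.94, 0) = 0.1051
prox(2.892) = sign(2.892)*max(|2.892| - 4.94, 0) = 0.0
prox(x) = [0.0, 0.1051, 0.0]
||prox(x)||_1 = 0.0 + 0.1051 + 0.0 = 0.1051


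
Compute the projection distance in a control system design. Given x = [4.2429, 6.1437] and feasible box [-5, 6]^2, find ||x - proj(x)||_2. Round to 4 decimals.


Project each component onto [-5, 6].
clip(4.2429) = 4.2429, clip(6.1437) = 6.0
Projection = [4.2429, 6.0]
Squared diffs: [0.0, 0.0206]
Distance = sqrt(0.0206) = 0.1437


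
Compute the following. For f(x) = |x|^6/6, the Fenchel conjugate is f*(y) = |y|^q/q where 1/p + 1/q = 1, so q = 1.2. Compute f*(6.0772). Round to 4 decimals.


The conjugate exponent q satisfies 1/p + 1/q = 1.
p = 6, so q = 6/(6 - 1) = 1.2
|y|^q = 6.0772^1.2 = 8.7185
f*(6.0772) = 8.7185 / 1.2 = 7.2655


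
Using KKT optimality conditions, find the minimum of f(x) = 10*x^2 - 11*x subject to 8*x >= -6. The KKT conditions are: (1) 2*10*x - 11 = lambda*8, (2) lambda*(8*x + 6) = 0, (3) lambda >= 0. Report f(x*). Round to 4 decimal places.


Step 1: Try lambda = 0 (constraint inactive).
Stationarity: 2*10*x - 11 = 0
x* = 11/(2*10) = 0.55
Check constraint: 8*0.55 = 4.4 >= -6 -- satisfied.
Step 2: Compute optimal value.
f(x*) = 10*0.55^2 - 11*0.55 = -3.025


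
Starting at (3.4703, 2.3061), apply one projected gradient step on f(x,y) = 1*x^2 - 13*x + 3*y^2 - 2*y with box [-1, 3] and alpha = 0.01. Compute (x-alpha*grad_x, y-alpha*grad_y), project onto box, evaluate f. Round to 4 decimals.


Step 1: Compute gradient at (3.4703, 2.3061).
grad_x = 2*1*3.4703 - 13 = -6.0594
grad_y = 2*3*2.3061 - 2 = 11.8366
Step 2: Gradient step.
x_raw = 3.4703 - 0.01*-6.0594 = 3.5309
y_raw = 2.3061 - 0.01*11.8366 = 2.1877
Step 3: Project onto [-1, 3].
x_proj = clip(3.5309) = 3.0
y_proj = clip(2.1877) = 2.1877
Step 4: Evaluate f.
f(3.0, 2.1877) = -20.0169


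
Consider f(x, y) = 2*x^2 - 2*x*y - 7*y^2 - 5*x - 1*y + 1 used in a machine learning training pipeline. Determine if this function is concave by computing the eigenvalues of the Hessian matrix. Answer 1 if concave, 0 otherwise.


The Hessian of f(x,y) = 2*x^2 - 2*x*y - 7*y^2 - 5*x - 1*y + 1 is:
H = [[4, -2], [-2, -14]]
Trace = 4 - 14 = -10
Determinant = 4*-14 - (-2)^2 = -60
Discriminant = (-10)^2 - 4*-60 = 340.0
Eigenvalues: lambda_1 = -14.2195, lambda_2 = 4.2195
The function is not concave.

0


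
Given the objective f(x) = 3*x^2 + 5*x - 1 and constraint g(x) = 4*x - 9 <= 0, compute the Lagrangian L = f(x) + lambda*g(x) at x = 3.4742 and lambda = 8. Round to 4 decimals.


Step 1: Evaluate f(x).
f(3.4742) = 3*3.4742^2 + 5*3.4742 - 1 = 52.5812
Step 2: Evaluate g(x).
g(3.4742) = 4*3.4742 - 9 = 4.8968
Step 3: Compute Lagrangian.
L = 52.5812 + 8*4.8968 = 91.7556


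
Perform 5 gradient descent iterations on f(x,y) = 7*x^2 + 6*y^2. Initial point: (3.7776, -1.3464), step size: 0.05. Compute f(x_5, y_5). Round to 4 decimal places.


Gradient descent on f(x,y) = 7*x^2 + 6*y^2.
Starting point: (3.7776, -1.3464), alpha = 0.05
Step 1: grad_x = 2*7*3.7776 = 52.8864, grad_y = 2*6*-1.3464 = -16.1568
  x_1 = 3.7776 - 0.05*52.8864 = 1.1333
  y_1 = -1.3464 - 0.05*-16.1568 = -0.5386
Step 2: grad_x = 2*7*1.1333 = 15.8659, grad_y = 2*6*-0.5386 = -6.4627
  x_2 = 1.1333 - 0.05*15.8659 = 0.34
  y_2 = -0.5386 - 0.05*-6.4627 = -0.2154
Step 3: grad_x = 2*7*0.34 = 4.7598, grad_y = 2*6*-0.2154 = -2.5851
  x_3 = 0.34 - 0.05*4.7598 = 0.102
  y_3 = -0.2154 - 0.05*-2.5851 = -0.0862
Step 4: grad_x = 2*7*0.102 = 1.4279, grad_y = 2*6*-0.0862 = -1.034
  x_4 = 0.102 - 0.05*1.4279 = 0.0306
  y_4 = -0.0862 - 0.05*-1.034 = -0.0345
Step 5: grad_x = 2*7*0.0306 = 0.4284, grad_y = 2*6*-0.0345 = -0.4136
  x_5 = 0.0306 - 0.05*0.4284 = 0.0092
  y_5 = -0.0345 - 0.05*-0.4136 = -0.0138
f(0.0092, -0.0138) = 7*0.0092^2 + 6*(-0.0138)^2 = 0.0017


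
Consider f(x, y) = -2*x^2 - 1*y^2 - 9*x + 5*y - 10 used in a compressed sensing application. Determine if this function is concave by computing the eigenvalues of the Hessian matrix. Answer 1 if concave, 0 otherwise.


The Hessian of f(x,y) = -2*x^2 - 1*y^2 - 9*x + 5*y - 10 is:
H = [[-4, 0], [0, -2]]
Trace = -4 - 2 = -6
Determinant = -4*-2 - (0)^2 = 8
Discriminant = (-6)^2 - 4*8 = 4.0
Eigenvalues: lambda_1 = -4.0, lambda_2 = -2.0
The function is concave.

1


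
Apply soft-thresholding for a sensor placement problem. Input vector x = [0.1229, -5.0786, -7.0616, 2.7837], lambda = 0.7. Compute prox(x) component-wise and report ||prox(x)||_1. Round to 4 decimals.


Soft-thresholding with lambda = 0.7:
prox(0.1229) = sign(0.1229)*max(|0.1229| - 0.7, 0) = 0.0
prox(-5.0786) = sign(-5.0786)*max(|-5.0786| - 0.7, 0) = -4.3786
prox(-7.0616) = sign(-7.0616)*max(|-7.0616| - 0.7, 0) = -6.3616
prox(2.7837) = sign(2.7837)*max(|2.7837| - 0.7, 0) = 2.0837
prox(x) = [0.0, -4.3786, -6.3616, 2.0837]
||prox(x)||_1 = 0.0 + 4.3786 + 6.3616 + 2.0837 = 12.8239


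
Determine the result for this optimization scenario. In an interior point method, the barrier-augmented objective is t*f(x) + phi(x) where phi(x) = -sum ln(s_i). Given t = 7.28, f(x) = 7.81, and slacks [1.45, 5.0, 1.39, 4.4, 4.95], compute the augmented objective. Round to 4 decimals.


Step 1: Compute log-barrier.
ln values: [0.3716, 1.6094, 0.3293, 1.4816, 1.5994]
phi = -(0.3716 + 1.6094 + 0.3293 + 1.4816 + 1.5994) = -5.3913
Step 2: Compute augmented objective.
t*f(x) = 7.28*7.81 = 56.8568
Total = 56.8568 - 5.3913 = 51.4655


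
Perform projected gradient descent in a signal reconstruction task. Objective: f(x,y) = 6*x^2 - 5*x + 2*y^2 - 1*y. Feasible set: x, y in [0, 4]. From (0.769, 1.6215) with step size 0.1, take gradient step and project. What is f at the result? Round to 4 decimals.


Step 1: Compute gradient at (0.769, 1.6215).
grad_x = 2*6*0.769 - 5 = 4.228
grad_y = 2*2*1.6215 - 1 = 5.486
Step 2: Gradient step.
x_raw = 0.769 - 0.1*4.228 = 0.3462
y_raw = 1.6215 - 0.1*5.486 = 1.0729
Step 3: Project onto [0, 4].
x_proj = clip(0.3462) = 0.3462
y_proj = clip(1.0729) = 1.0729
Step 4: Evaluate f.
f(0.3462, 1.0729) = 0.2175


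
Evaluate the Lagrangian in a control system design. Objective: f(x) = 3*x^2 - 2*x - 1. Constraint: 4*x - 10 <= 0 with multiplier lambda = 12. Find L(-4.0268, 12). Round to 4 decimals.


Step 1: Evaluate f(x).
f(-4.0268) = 3*(-4.0268)^2 - 2*(-4.0268) - 1 = 55.699
Step 2: Evaluate g(x).
g(-4.0268) = 4*-4.0268 - 10 = -26.1072
Step 3: Compute Lagrangian.
L = 55.699 + 12*-26.1072 = -257.5874


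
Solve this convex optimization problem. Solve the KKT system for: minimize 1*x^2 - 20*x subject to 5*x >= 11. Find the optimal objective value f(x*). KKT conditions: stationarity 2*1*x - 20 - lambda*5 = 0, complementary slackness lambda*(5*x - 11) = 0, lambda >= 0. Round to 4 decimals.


Step 1: Try lambda = 0 (constraint inactive).
Stationarity: 2*1*x - 20 = 0
x* = 20/(2*1) = 10.0
Check constraint: 5*10.0 = 50.0 >= 11 -- satisfied.
Step 2: Compute optimal value.
f(x*) = 1*10.0^2 - 20*10.0 = -100.0


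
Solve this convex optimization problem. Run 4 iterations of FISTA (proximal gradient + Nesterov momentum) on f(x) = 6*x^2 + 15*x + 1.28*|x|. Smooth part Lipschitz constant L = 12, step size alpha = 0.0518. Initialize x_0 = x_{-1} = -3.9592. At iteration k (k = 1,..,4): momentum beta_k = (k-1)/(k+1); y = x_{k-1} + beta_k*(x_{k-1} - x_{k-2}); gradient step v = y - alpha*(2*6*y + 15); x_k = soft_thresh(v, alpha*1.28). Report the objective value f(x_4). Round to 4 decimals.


FISTA on f(x) = 6*x^2 + 15*x + 1.28*|x|
L = 12, alpha = 0.0518
Iteration 1: beta = 0.0, y = -3.9592 + 0.0*(-3.9592 + 3.9592) = -3.9592
  grad(y) = -32.5104, v = y - alpha*grad = -2.2752
  prox(v) = soft_thresh(-2.2752, 0.0663) = -2.2089
Iteration 2: beta = 0.3333, y = -2.2089 + 0.3333*(-2.2089 + 3.9592) = -1.6254
  grad(y) = -4.5049, v = y - alpha*grad = -1.3921
  prox(v) = soft_thresh(-1.3921, 0.0663) = -1.3258
Iteration 3: beta = 0.5, y = -1.3258 + 0.5*(-1.3258 + 2.2089) = -0.8842
  grad(y) = 4.3896, v = y - alpha*grad = -1.1116
  prox(v) = soft_thresh(-1.1116, 0.0663) = -1.0453
Iteration 4: beta = 0.6, y = -1.0453 + 0.6*(-1.0453 + 1.3258) = -0.877
  grad(y) = 4.4761, v = y - alpha*grad = -1.1089
  prox(v) = soft_thresh(-1.1089, 0.0663) = -1.0425
f(x_4) = 6*(-1.0425)^2 + 15*(-1.0425) + 1.28*|-1.0425| = -7.7823


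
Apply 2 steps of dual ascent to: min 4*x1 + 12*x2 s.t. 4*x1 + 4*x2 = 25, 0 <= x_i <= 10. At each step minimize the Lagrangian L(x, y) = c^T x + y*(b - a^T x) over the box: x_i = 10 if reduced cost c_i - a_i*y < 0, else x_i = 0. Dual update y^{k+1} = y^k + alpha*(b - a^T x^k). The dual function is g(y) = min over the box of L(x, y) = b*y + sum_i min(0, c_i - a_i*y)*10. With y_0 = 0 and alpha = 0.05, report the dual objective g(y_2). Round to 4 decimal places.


Dual ascent for LP: min 4*x1 + 12*x2, 4*x1 + 4*x2 = 25, 0 <= x_i <= 10
Step 1: y^k = 0.0, reduced costs: (4.0, 12.0)
  x^k = (0.0, 0.0), subgradient = b - a^T x = 25.0
  y^{k+1} = 0.0 + 0.05*25.0 = 1.25
Step 2: y^k = 1.25, reduced costs: (-1.0, 7.0)
  x^k = (10.0, 0.0), subgradient = b - a^T x = -15.0
  y^{k+1} = 1.25 + 0.05*-15.0 = 0.5
Dual objective at y_2 = 0.5: reduced costs (2.0, 10.0), box minimizer x = (0.0, 0.0)
g(y_2) = b*y + (c1 - a1*y)*x1 + (c2 - a2*y)*x2 = 25*0.5 + 2.0*0.0 + 10.0*0.0 = 12.5 + 0.0 + 0.0 = 12.5


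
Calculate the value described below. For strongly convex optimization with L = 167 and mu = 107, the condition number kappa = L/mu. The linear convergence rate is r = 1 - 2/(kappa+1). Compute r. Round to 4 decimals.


Step 1: Compute the condition number.
kappa = L/mu = 167/107 = 1.5607
Step 2: Compute the convergence rate.
r = 1 - 2/(kappa + 1) = 1 - 2*mu/(L + mu) = (L - mu)/(L + mu) = 60/274 = 0.219


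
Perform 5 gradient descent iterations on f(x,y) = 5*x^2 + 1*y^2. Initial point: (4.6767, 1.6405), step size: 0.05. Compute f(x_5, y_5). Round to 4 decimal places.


Gradient descent on f(x,y) = 5*x^2 + 1*y^2.
Starting point: (4.6767, 1.6405), alpha = 0.05
Step 1: grad_x = 2*5*4.6767 = 46.767, grad_y = 2*1*1.6405 = 3.281
  x_1 = 4.6767 - 0.05*46.767 = 2.3384
  y_1 = 1.6405 - 0.05*3.281 = 1.4765
Step 2: grad_x = 2*5*2.3384 = 23.3835, grad_y = 2*1*1.4765 = 2.9529
  x_2 = 2.3384 - 0.05*23.3835 = 1.1692
  y_2 = 1.4765 - 0.05*2.9529 = 1.3288
Step 3: grad_x = 2*5*1.1692 = 11.6918, grad_y = 2*1*1.3288 = 2.6576
  x_3 = 1.1692 - 0.05*11.6918 = 0.5846
  y_3 = 1.3288 - 0.05*2.6576 = 1.1959
Step 4: grad_x = 2*5*0.5846 = 5.8459, grad_y = 2*1*1.1959 = 2.3918
  x_4 = 0.5846 - 0.05*5.8459 = 0.2923
  y_4 = 1.1959 - 0.05*2.3918 = 1.0763
Step 5: grad_x = 2*5*0.2923 = 2.9229, grad_y = 2*1*1.0763 = 2.1527
  x_5 = 0.2923 - 0.05*2.9229 = 0.1461
  y_5 = 1.0763 - 0.05*2.1527 = 0.9687
f(0.1461, 0.9687) = 5*0.1461^2 + 1*0.9687^2 = 1.0452


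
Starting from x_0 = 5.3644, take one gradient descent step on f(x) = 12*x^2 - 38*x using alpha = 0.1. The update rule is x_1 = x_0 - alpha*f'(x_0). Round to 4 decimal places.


We compute the gradient at x_0 and apply the update.
f'(x) = 24*x - 38
f'(5.3644) = 24*5.3644 - 38 = 90.7456
x_1 = 5.3644 - 0.1*90.7456 = -3.7102


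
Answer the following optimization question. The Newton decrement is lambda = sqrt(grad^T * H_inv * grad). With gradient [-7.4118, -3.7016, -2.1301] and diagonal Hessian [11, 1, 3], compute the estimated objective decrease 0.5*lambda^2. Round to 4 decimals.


Step 1: H is diagonal, so H^(-1) * g = [-0.6738, -3.7016, -0.71].
Step 2: g^T H^(-1) g = sum_i g_i^2 / H_ii
  = (-7.4118)^2/11 + (-3.7016)^2/1 + (-2.1301)^2/3
  = 4.9941 + 13.7018 + 1.5124 = 20.2084
Step 3: Objective decrease = 0.5 * g^T H^(-1) g = 10.1042


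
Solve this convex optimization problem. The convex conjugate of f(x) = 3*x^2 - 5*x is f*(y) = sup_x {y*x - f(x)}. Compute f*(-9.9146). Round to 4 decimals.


f*(y) = sup_x {y*x - a*x^2 - b*x} = sup_x {(y-b)*x - a*x^2}
FOC: (y - b) - 2a*x = 0 => x* = (y - b)/(2a)
x* = (-9.9146 + 5)/(2*3) = -0.8191
f*(-9.9146) = (y-b)^2/(4a) = (-9.9146 + 5)^2/(4*3)
= 24.1533/12 = 2.0128


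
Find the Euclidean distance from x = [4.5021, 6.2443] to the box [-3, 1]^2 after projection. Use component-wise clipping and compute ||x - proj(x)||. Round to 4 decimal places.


Project each component onto [-3, 1].
clip(4.5021) = 1.0, clip(6.2443) = 1.0
Projection = [1.0, 1.0]
Squared diffs: [12.2647, 27.5027]
Distance = sqrt(39.7674) = 6.3061


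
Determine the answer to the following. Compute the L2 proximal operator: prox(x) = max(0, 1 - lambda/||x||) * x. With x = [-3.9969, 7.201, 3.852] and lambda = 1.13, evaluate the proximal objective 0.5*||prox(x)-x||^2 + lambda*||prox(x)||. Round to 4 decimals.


Step 1: Compute ||x||.
||x|| = 9.0922
Step 2: Compute scaling factor.
scale = max(0, 1 - 1.13/9.0922) = 0.8757
Step 3: prox(x) = [-3.5002, 6.306, 3.3733]
||prox(x)|| = 7.9622
Step 4: Proximal objective.
0.5*||prox-x||^2 = 0.6385
lambda*||prox|| = 8.9973
Total = 9.6357


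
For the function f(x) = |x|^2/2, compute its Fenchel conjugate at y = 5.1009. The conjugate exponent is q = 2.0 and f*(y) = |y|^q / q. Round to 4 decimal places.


The conjugate exponent q satisfies 1/p + 1/q = 1.
p = 2, so q = 2/(2 - 1) = 2.0
|y|^q = 5.1009^2.0 = 26.0192
f*(5.1009) = 26.0192 / 2.0 = 13.0096


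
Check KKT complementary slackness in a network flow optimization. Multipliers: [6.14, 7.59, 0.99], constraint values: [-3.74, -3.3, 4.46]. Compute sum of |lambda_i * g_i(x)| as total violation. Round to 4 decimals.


KKT complementary slackness check:
lambda_1 * g_1 = 6.14 * -3.74 = -22.9636
lambda_2 * g_2 = 7.59 * -3.3 = -25.047
lambda_3 * g_3 = 0.99 * 4.46 = 4.4154
Total violation = 22.9636 + 25.047 + 4.4154 = 52.426


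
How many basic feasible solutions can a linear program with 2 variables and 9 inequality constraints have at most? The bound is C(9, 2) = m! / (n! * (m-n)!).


Each vertex corresponds to some choice of n active constraints out of m, so the number of vertices is at most C(m, n) = m! / (n!(m-n)!).
m = 9, n = 2
Numerator: 9 * 8
Denominator: 2! = 2
C(9, 2) = 36


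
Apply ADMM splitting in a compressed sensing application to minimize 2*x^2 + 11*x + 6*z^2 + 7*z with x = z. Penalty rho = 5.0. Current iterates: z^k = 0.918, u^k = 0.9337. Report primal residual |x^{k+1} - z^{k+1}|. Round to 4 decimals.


ADMM iteration with rho = 5.0, z^k = 0.918, u^k = 0.9337
Step 1: x-update.
Minimize 2*x^2 + 11*x + (5.0/2)*(x - 0.918 + 0.9337)^2
FOC: (2*2 + 5.0)*x = -11 + 5.0*(0.918 - 0.9337)
x^{k+1} = -1.2309
Step 2: z-update.
Minimize 6*z^2 + 7*z + (5.0/2)*(-1.2309 - z + 0.9337)^2
FOC: (2*6 + 5.0)*z = -7 + 5.0*(-1.2309 + 0.9337)
z^{k+1} = -0.4992
Step 3: u-update.
u^{k+1} = 0.9337 - 1.2309 + 0.4992 = 0.2019
Step 4: Primal residual = |-1.2309 + 0.4992| = 0.7318


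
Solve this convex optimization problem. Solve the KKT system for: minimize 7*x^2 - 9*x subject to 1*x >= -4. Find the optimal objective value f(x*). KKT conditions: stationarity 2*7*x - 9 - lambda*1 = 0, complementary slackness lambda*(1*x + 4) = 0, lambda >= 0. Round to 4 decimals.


Step 1: Try lambda = 0 (constraint inactive).
Stationarity: 2*7*x - 9 = 0
x* = 9/(2*7) = 9/14 = 0.6429 (rounded; the exact value 9/14 is used below)
Check constraint: 1*0.6429 = 0.6429 >= -4 -- satisfied.
Step 2: Compute optimal value.
f(x*) = 7*(9/14)^2 - 9*(9/14) = -2.8929


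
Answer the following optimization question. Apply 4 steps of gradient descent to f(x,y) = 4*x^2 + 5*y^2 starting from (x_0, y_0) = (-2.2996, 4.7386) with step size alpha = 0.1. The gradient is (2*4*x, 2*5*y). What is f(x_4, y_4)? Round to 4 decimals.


Gradient descent on f(x,y) = 4*x^2 + 5*y^2.
Starting point: (-2.2996, 4.7386), alpha = 0.1
Step 1: grad_x = 2*4*-2.2996 = -18.3968, grad_y = 2*5*4.7386 = 47.386
  x_1 = -2.2996 - 0.1*-18.3968 = -0.4599
  y_1 = 4.7386 - 0.1*47.386 = 0.0
Step 2: grad_x = 2*4*-0.4599 = -3.6794, grad_y = 2*5*0.0 = 0.0
  x_2 = -0.4599 - 0.1*-3.6794 = -0.092
  y_2 = 0.0 - 0.1*0.0 = 0.0
Step 3: grad_x = 2*4*-0.092 = -0.7359, grad_y = 2*5*0.0 = 0.0
  x_3 = -0.092 - 0.1*-0.7359 = -0.0184
  y_3 = 0.0 - 0.1*0.0 = 0.0
Step 4: grad_x = 2*4*-0.0184 = -0.1472, grad_y = 2*5*0.0 = 0.0
  x_4 = -0.0184 - 0.1*-0.1472 = -0.0037
  y_4 = 0.0 - 0.1*0.0 = 0.0
f(-0.0037, 0.0) = 4*(-0.0037)^2 + 5*0.0^2 = 0.0001


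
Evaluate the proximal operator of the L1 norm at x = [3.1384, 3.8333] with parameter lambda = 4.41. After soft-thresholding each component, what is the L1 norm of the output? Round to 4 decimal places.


Soft-thresholding with lambda = 4.41:
prox(3.1384) = sign(3.1384)*max(|3.1384| - 4.41, 0) = 0.0
prox(3.8333) = sign(3.8333)*max(|3.8333| - 4.41, 0) = 0.0
prox(x) = [0.0, 0.0]
||prox(x)||_1 = 0.0 + 0.0 = 0.0


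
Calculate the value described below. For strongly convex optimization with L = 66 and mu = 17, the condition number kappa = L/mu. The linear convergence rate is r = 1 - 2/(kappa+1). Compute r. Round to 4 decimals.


Step 1: Compute the condition number.
kappa = L/mu = 66/17 = 3.8824
Step 2: Compute the convergence rate.
r = 1 - 2/(kappa + 1) = 1 - 2*mu/(L + mu) = (L - mu)/(L + mu) = 49/83 = 0.5904


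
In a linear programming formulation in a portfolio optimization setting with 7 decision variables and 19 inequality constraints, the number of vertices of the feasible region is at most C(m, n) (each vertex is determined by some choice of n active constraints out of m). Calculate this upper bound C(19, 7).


Each vertex corresponds to some choice of n active constraints out of m, so the number of vertices is at most C(m, n) = m! / (n!(m-n)!).
m = 19, n = 7
Numerator: 19 * 18 * 17 * 16 * 15 * 14 * 13
Denominator: 7! = 5040
C(19, 7) = 50388


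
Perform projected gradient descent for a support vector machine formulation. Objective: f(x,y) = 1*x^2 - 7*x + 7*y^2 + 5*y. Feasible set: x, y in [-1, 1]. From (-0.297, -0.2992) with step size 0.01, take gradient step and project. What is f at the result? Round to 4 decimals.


Step 1: Compute gradient at (-0.297, -0.2992).
grad_x = 2*1*-0.297 - 7 = -7.594
grad_y = 2*7*-0.2992 + 5 = 0.8112
Step 2: Gradient step.
x_raw = -0.297 - 0.01*-7.594 = -0.2211
y_raw = -0.2992 - 0.01*0.8112 = -0.3073
Step 3: Project onto [-1, 1].
x_proj = clip(-0.2211) = -0.2211
y_proj = clip(-0.3073) = -0.3073
Step 4: Evaluate f.
f(-0.2211, -0.3073) = 0.7208


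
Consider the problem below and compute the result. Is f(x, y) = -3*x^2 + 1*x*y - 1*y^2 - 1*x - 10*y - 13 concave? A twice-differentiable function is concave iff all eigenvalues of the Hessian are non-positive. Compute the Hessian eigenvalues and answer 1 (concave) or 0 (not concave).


The Hessian of f(x,y) = -3*x^2 + 1*x*y - 1*y^2 - 1*x - 10*y - 13 is:
H = [[-6, 1], [1, -2]]
Trace = -6 - 2 = -8
Determinant = -6*-2 - (1)^2 = 11
Discriminant = (-8)^2 - 4*11 = 20.0
Eigenvalues: lambda_1 = -6.2361, lambda_2 = -1.7639
The function is concave.

1


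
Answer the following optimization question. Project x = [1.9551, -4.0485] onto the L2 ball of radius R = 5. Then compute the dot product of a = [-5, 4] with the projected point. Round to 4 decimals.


Step 1: Compute ||x|| (intermediates to 6 decimals).
||x|| = sqrt(1.9551^2 + (-4.0485)^2) = 4.495861
Step 2: Project.
Since ||x|| <= R, proj = x (no scaling needed).
proj(x) = [1.9551, -4.0485]
Step 3: Dot product.
a^T * proj(x) = -5*1.9551 + 4*(-4.0485) = -25.9695


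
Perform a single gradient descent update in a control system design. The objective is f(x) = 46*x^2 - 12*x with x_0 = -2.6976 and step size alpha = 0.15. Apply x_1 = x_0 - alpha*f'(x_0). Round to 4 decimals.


We compute the gradient at x_0 and apply the update.
f'(x) = 92*x - 12
f'(-2.6976) = 92*-2.6976 - 12 = -260.1792
x_1 = -2.6976 - 0.15*-260.1792 = 36.3293


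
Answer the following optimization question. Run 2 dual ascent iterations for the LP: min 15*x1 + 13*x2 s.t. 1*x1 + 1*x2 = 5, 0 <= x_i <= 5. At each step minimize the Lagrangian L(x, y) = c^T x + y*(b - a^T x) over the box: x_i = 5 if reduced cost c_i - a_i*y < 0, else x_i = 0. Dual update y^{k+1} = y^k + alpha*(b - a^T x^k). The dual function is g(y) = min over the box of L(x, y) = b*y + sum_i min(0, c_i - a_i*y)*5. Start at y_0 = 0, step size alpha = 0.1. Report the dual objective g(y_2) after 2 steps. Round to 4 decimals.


Dual ascent for LP: min 15*x1 + 13*x2, 1*x1 + 1*x2 = 5, 0 <= x_i <= 5
Step 1: y^k = 0.0, reduced costs: (15.0, 13.0)
  x^k = (0.0, 0.0), subgradient = b - a^T x = 5.0
  y^{k+1} = 0.0 + 0.1*5.0 = 0.5
Step 2: y^k = 0.5, reduced costs: (14.5, 12.5)
  x^k = (0.0, 0.0), subgradient = b - a^T x = 5.0
  y^{k+1} = 0.5 + 0.1*5.0 = 1.0
Dual objective at y_2 = 1.0: reduced costs (14.0, 12.0), box minimizer x = (0.0, 0.0)
g(y_2) = b*y + (c1 - a1*y)*x1 + (c2 - a2*y)*x2 = 5*1.0 + 14.0*0.0 + 12.0*0.0 = 5.0 + 0.0 + 0.0 = 5.0


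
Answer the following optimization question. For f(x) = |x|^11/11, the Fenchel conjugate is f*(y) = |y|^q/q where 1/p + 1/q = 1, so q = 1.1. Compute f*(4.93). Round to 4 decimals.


The conjugate exponent q satisfies 1/p + 1/q = 1.
p = 11, so q = 11/(11 - 1) = 1.1
|y|^q = 4.93^1.1 = 5.7827
f*(4.93) = 5.7827 / 1.1 = 5.257


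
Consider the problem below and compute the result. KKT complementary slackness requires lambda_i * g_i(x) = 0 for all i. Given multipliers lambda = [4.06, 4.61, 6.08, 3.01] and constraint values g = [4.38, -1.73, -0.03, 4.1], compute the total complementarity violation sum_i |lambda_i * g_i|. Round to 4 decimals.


KKT complementary slackness check:
lambda_1 * g_1 = 4.06 * 4.38 = 17.7828
lambda_2 * g_2 = 4.61 * -1.73 = -7.9753
lambda_3 * g_3 = 6.08 * -0.03 = -0.1824
lambda_4 * g_4 = 3.01 * 4.1 = 12.341
Total violation = 17.7828 + 7.9753 + 0.1824 + 12.341 = 38.2815


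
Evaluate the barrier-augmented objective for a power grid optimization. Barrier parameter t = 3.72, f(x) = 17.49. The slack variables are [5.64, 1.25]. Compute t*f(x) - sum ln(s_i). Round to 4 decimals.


Step 1: Compute log-barrier.
ln values: [1.7299, 0.2231]
phi = -(1.7299 + 0.2231) = -1.953
Step 2: Compute augmented objective.
t*f(x) = 3.72*17.49 = 65.0628
Total = 65.0628 - 1.953 = 63.1098


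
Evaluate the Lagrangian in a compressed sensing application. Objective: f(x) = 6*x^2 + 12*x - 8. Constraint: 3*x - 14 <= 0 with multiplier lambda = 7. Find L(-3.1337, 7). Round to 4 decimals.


Step 1: Evaluate f(x).
f(-3.1337) = 6*(-3.1337)^2 + 12*(-3.1337) - 8 = 13.3161
Step 2: Evaluate g(x).
g(-3.1337) = 3*-3.1337 - 14 = -23.4011
Step 3: Compute Lagrangian.
L = 13.3161 + 7*-23.4011 = -150.4916


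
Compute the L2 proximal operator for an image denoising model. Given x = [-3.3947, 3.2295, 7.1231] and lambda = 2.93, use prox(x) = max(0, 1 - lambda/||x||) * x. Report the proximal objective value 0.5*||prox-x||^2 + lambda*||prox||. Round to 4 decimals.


Step 1: Compute ||x||.
||x|| = 8.526
Step 2: Compute scaling factor.
scale = max(0, 1 - 2.93/8.526) = 0.6563
Step 3: prox(x) = [-2.2281, 2.1197, 4.6752]
||prox(x)|| = 5.596
Step 4: Proximal objective.
0.5*||prox-x||^2 = 4.2925
lambda*||prox|| = 16.3963
Total = 20.6887


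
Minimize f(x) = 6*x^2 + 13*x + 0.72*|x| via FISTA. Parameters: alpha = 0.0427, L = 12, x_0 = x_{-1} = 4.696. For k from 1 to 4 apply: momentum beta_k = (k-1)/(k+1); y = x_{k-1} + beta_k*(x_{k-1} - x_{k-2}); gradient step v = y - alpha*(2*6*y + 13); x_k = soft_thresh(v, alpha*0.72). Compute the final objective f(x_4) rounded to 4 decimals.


FISTA on f(x) = 6*x^2 + 13*x + 0.72*|x|
L = 12, alpha = 0.0427
Iteration 1: beta = 0.0, y = 4.696 + 0.0*(4.696 - 4.696) = 4.696
  grad(y) = 69.352, v = y - alpha*grad = 1.7347
  prox(v) = soft_thresh(1.7347, 0.0307) = 1.7039
Iteration 2: beta = 0.3333, y = 1.7039 + 0.3333*(1.7039 - 4.696) = 0.7066
  grad(y) = 21.4788, v = y - alpha*grad = -0.2106
  prox(v) = soft_thresh(-0.2106, 0.0307) = -0.1798
Iteration 3: beta = 0.5, y = -0.1798 + 0.5*(-0.1798 - 1.7039) = -1.1217
  grad(y) = -0.4606, v = y - alpha*grad = -1.102
  prox(v) = soft_thresh(-1.102, 0.0307) = -1.0713
Iteration 4: beta = 0.6, y = -1.0713 + 0.6*(-1.0713 + 0.1798) = -1.6062
  grad(y) = -6.2742, v = y - alpha*grad = -1.3383
  prox(v) = soft_thresh(-1.3383, 0.0307) = -1.3075
f(x_4) = 6*(-1.3075)^2 + 13*(-1.3075) + 0.72*|-1.3075| = -5.7987


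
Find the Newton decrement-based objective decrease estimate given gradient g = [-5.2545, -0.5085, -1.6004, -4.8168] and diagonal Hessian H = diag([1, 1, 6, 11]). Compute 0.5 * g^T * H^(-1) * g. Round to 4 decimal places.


Step 1: H is diagonal, so H^(-1) * g = [-5.2545, -0.5085, -0.2667, -0.4379].
Step 2: g^T H^(-1) g = sum_i g_i^2 / H_ii
  = (-5.2545)^2/1 + (-0.5085)^2/1 + (-1.6004)^2/6 + (-4.8168)^2/11
  = 27.6098 + 0.2586 + 0.4269 + 2.1092 = 30.4045
Step 3: Objective decrease = 0.5 * g^T H^(-1) g = 15.2022


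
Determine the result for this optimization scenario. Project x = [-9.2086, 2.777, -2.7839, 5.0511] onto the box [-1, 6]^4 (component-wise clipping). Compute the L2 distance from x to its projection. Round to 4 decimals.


Project each component onto [-1, 6].
clip(-9.2086) = -1.0, clip(2.777) = 2.777, clip(-2.7839) = -1.0, clip(5.0511) = 5.0511
Projection = [-1.0, 2.777, -1.0, 5.0511]
Squared diffs: [67.3811, 0.0, 3.1823, 0.0]
Distance = sqrt(70.5634) = 8.4002


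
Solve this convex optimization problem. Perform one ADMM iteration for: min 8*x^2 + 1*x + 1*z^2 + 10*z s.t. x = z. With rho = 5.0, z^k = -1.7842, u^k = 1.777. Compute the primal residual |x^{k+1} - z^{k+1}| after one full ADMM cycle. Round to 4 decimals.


ADMM iteration with rho = 5.0, z^k = -1.7842, u^k = 1.777
Step 1: x-update.
Minimize 8*x^2 + 1*x + (5.0/2)*(x + 1.7842 + 1.777)^2
FOC: (2*8 + 5.0)*x = -1 + 5.0*(-1.7842 - 1.777)
x^{k+1} = -0.8955
Step 2: z-update.
Minimize 1*z^2 + 10*z + (5.0/2)*(-0.8955 - z + 1.777)^2
FOC: (2*1 + 5.0)*z = -10 + 5.0*(-0.8955 + 1.777)
z^{k+1} = -0.7989
Step 3: u-update.
u^{k+1} = 1.777 - 0.8955 + 0.7989 = 1.6804
Step 4: Primal residual = |-0.8955 + 0.7989| = 0.0966


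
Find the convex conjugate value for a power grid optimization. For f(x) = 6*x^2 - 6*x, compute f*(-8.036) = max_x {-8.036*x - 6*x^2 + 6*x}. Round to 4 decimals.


f*(y) = sup_x {y*x - a*x^2 - b*x} = sup_x {(y-b)*x - a*x^2}
FOC: (y - b) - 2a*x = 0 => x* = (y - b)/(2a)
x* = (-8.036 + 6)/(2*6) = -0.1697
f*(-8.036) = (y-b)^2/(4a) = (-8.036 + 6)^2/(4*6)
= 4.1453/24 = 0.1727


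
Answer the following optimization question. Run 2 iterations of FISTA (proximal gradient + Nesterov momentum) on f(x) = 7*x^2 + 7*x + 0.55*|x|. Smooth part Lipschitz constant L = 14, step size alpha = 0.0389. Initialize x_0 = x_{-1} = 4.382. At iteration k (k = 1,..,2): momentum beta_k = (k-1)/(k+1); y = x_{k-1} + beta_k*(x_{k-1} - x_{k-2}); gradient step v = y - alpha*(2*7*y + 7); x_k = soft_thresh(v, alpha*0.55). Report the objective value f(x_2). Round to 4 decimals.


FISTA on f(x) = 7*x^2 + 7*x + 0.55*|x|
L = 14, alpha = 0.0389
Iteration 1: beta = 0.0, y = 4.382 + 0.0*(4.382 - 4.382) = 4.382
  grad(y) = 68.348, v = y - alpha*grad = 1.7233
  prox(v) = soft_thresh(1.7233, 0.0214) = 1.7019
Iteration 2: beta = 0.3333, y = 1.7019 + 0.3333*(1.7019 - 4.382) = 0.8085
  grad(y) = 18.3189, v = y - alpha*grad = 0.0959
  prox(v) = soft_thresh(0.0959, 0.0214) = 0.0745
f(x_2) = 7*0.0745^2 + 7*0.0745 + 0.55*|0.0745| = 0.6013
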